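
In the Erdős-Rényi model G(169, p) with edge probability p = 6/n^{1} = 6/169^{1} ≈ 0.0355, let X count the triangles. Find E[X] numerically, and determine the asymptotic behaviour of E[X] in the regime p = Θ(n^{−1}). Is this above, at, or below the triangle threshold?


Number of potential triangles: C(169, 3) = 790244.
Each occurs with probability p³ ≈ (0.0355)³ ≈ 4.475006e-05.
By linearity: E[X] = C(169, 3)·p³ ≈ 790244 · 4.475006e-05 ≈ 35.3635.
Here α = 1, so p = 6/n is exactly at the triangle threshold p ~ 1/n. Asymptotically E[X] → c³/6 = 6³/6 = 36 ≈ 36.0000, a bounded constant. In this regime the triangle count is asymptotically Poisson(c³/6).

E[X] ≈ 35.3635; in regime p = Θ(1/n^{1}) E[X] stays bounded (at the triangle threshold p ~ 1/n).


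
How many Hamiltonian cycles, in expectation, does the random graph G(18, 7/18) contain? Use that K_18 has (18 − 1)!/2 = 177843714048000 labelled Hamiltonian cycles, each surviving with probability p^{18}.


K_18 has (18 − 1)!/2 = 177843714048000 labelled Hamiltonian cycles.
For each such Hamiltonian cycle H, let X_H = 1 if all 18 edges of H are present in G. Then P[X_H = 1] = p^{18} = (7/18)^{18} = 1628413597910449/39346408075296537575424.
By linearity of expectation: E[X] = Σ_H E[X_H] = 177843714048000 · p^{18} = 177843714048000 · 1628413597910449/39346408075296537575424 = 24246874921186846803875/3294258113514384.
Numerically: E[X] ≈ 7.3603e+06.

E[X] = 177843714048000 · (7/18)^{18} = 24246874921186846803875/3294258113514384 ≈ 7.3603e+06.


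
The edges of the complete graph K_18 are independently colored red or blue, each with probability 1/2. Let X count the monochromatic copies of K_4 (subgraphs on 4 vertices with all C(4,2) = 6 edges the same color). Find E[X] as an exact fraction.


Let X = Σ_S X_S over the C(18, 4) = 3060 subsets S of size 4, where X_S = 1 if the K_4 on S is monochromatic.
For a fixed S, the K_4 on S has C(4, 2) = 6 edges. P[all 6 edges red] = (1/2)^6, and likewise for blue, so P[monochromatic] = 2·(1/2)^6 = 2^{1 − 6} = 1/32.
By linearity of expectation: E[X] = C(18, 4) · 2^{1 − 6} = 3060 · 1/32 = 765/8.
Numerically: E[X] ≈ 95.625.

E[X] = C(18,4)·2^(1−C(4,2)) = 765/8 ≈ 95.625.


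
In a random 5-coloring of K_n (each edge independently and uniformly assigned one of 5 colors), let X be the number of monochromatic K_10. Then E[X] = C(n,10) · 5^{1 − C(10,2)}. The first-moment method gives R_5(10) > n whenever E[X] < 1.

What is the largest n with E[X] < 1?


We need C(n, 10) · 5^{1 − 45} < 1, i.e. C(n, 10) < 5^{45 − 1} = 5684341886080801486968994140625.
Check values of n near the boundary:
  n = 5390: C(5390, 10) = 5655833965919099070255434039753; 5655833965919099070255434039753 < 5684341886080801486968994140625? YES
  n = 5391: C(5391, 10) = 5666344714787188828795213697883; 5666344714787188828795213697883 < 5684341886080801486968994140625? YES
  n = 5392: C(5392, 10) = 5676873040158402483252283957448; 5676873040158402483252283957448 < 5684341886080801486968994140625? YES
  n = 5393: C(5393, 10) = 5687418968154238267170642278008; 5687418968154238267170642278008 < 5684341886080801486968994140625? NO
  n = 5394: C(5394, 10) = 5697982524930156243149785372878; 5697982524930156243149785372878 < 5684341886080801486968994140625? NO
  n = 5395: C(5395, 10) = 5708563736675616143322765475706; 5708563736675616143322765475706 < 5684341886080801486968994140625? NO
The largest n with C(n, 10) < 5684341886080801486968994140625 is n = 5392 (where E[X] = 5676873040158402483252283957448/5684341886080801486968994140625 ≈ 0.99869). Hence R_5(10) > 5392, i.e. R_5(10) ≥ 5393.

Largest n = 5392; hence R_5(10) > 5392.


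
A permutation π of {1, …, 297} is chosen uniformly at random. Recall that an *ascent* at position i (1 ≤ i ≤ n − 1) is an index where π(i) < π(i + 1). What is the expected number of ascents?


Write X = Σ X_I over i = 1, …, 296, with X_I the indicator of one ascent.
There are 296 indicators.
For each fixed i, the pair (π(i), π(i+1)) is a uniformly random ordered pair of distinct values from {1, …, 297}; by symmetry P[π(i) < π(i+1)] = 1/2.
By linearity: E[X] = 296 · (1/2) = (297 − 1) · (1/2) = 148 ≈ 148.00000.

E[X] = 148 = 148.00000.


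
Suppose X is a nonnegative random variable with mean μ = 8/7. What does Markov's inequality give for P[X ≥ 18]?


μ = E[X] = 8/7, a = 18.
Markov: P[X ≥ 18] ≤ μ/a = (8/7)/18 = 4/63.
Numerically: ≈ 0.063.
(Since a = 18 > μ = 1.143, the bound 4/63 is < 1 and informative.)

P[X ≥ 18] ≤ 4/63 ≈ 0.063.


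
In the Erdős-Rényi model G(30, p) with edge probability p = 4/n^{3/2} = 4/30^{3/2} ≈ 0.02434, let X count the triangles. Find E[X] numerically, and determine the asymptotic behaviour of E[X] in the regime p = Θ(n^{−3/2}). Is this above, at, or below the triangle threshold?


Number of potential triangles: C(30, 3) = 4060.
Each occurs with probability p³ ≈ (0.02434)³ ≈ 1.442561e-05.
By linearity: E[X] = C(30, 3)·p³ ≈ 4060 · 1.442561e-05 ≈ 0.0586.
Since α = 3/2 > 1, p = c/n^{3/2} = o(1/n) is below the triangle threshold p ~ 1/n. Asymptotically E[X] ~ (c³/6)·n^{3(1−α)} = (4³/6)·n^{-1.5} → 0, so by Markov's inequality G has no triangles w.h.p.

E[X] ≈ 0.0586; in regime p = Θ(1/n^{3/2}) E[X] tends to 0 (below the triangle threshold p ~ 1/n).


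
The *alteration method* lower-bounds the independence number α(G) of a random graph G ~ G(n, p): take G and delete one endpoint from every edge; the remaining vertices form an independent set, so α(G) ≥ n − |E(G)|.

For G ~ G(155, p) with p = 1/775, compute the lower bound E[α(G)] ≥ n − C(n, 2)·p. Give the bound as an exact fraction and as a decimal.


E[|E(G)|] = C(155, 2)·p = 11935 · (1/775) = 77/5.
E[α(G)] ≥ n − E[|E(G)|] = 155 − 77/5 = 698/5.
Numerically: ≈ 139.600.
(This is only a lower bound; the true E[α(G)] may be larger.)

E[α(G)] ≥ 698/5 ≈ 139.600.


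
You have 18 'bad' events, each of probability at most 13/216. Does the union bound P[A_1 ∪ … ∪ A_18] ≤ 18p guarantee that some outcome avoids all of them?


Union bound: P[∪_{i=1}^{18} A_i] ≤ Σ_i P[A_i] ≤ 18·p = 18·(13/216) = 13/12.
Numerically: 13/12 ≈ 1.083333.
Is 13/12 < 1? NO.
Since the bound 13/12 is ≥ 1, the union bound is uninformative here; it does NOT by itself certify existence.

18·p = 13/12 ≈ 1.083333; existence NOT certified by the union bound.


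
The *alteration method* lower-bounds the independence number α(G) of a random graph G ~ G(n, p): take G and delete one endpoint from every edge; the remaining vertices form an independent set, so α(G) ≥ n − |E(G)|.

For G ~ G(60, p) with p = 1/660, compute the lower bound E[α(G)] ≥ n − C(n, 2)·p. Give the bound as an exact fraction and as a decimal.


E[|E(G)|] = C(60, 2)·p = 1770 · (1/660) = 59/22.
E[α(G)] ≥ n − E[|E(G)|] = 60 − 59/22 = 1261/22.
Numerically: ≈ 57.31818.
(This is only a lower bound; the true E[α(G)] may be larger.)

E[α(G)] ≥ 1261/22 ≈ 57.31818.


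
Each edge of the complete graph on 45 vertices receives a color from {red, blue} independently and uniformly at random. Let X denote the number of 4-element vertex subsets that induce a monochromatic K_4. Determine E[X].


Let X = Σ_S X_S over the C(45, 4) = 148995 subsets S of size 4, where X_S = 1 if the K_4 on S is monochromatic.
For a fixed S, the K_4 on S has C(4, 2) = 6 edges. P[all 6 edges red] = (1/2)^6, and likewise for blue, so P[monochromatic] = 2·(1/2)^6 = 2^{1 − 6} = 1/32.
By linearity of expectation: E[X] = C(45, 4) · 2^{1 − 6} = 148995 · 1/32 = 148995/32.
Numerically: E[X] ≈ 4656.09375.

E[X] = C(45,4)·2^(1−C(4,2)) = 148995/32 ≈ 4656.09375.


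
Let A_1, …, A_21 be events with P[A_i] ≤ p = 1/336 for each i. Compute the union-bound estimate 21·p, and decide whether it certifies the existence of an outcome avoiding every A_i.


Union bound: P[∪_{i=1}^{21} A_i] ≤ Σ_i P[A_i] ≤ 21·p = 21·(1/336) = 1/16.
Numerically: 1/16 ≈ 0.062500.
Is 1/16 < 1? YES.
Since P[∪ A_i] ≤ 1/16 < 1, the complement has P[∩ A_i^c] ≥ 1 − 1/16 = 15/16 > 0, so some outcome avoids every A_i.

21·p = 1/16 ≈ 0.062500; existence CERTIFIED by the union bound.


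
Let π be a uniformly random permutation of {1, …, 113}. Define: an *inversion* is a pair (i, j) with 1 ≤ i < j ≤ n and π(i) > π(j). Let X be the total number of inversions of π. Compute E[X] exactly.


Write X = Σ X_I over the C(113, 2) = 6328 pairs i < j, with X_I the indicator of one inversion.
There are 6328 indicators.
For each fixed pair i < j, the values π(i) and π(j) are two distinct elements of {1, …, 113} in uniformly random order; by symmetry P[π(i) > π(j)] = 1/2.
By linearity: E[X] = 6328 · (1/2) = C(113, 2) · (1/2) = 6328/2 = 3164 ≈ 3164.00000.

E[X] = 3164 = 3164.00000.


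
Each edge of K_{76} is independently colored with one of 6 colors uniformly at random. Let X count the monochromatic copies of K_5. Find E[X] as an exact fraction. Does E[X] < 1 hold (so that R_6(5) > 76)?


E[X] = C(76, 5) · 6^{1 − 10} = 18474840 · 6^{−9} = 18474840/10077696.
As a reduced fraction: E[X] = 256595/139968 ≈ 1.8332.
Is E[X] < 1? NO.
Since E[X] ≥ 1, the first-moment bound is inconclusive at n = 76; it does NOT by itself certify R_6(5) > 76.

E[X] = 256595/139968 ≈ 1.8332; E[X] ≥ 1; first-moment method inconclusive here.


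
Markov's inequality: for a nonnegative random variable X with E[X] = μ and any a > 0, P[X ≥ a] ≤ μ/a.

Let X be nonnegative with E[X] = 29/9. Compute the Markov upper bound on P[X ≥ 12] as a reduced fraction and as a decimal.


μ = E[X] = 29/9, a = 12.
Markov: P[X ≥ 12] ≤ μ/a = (29/9)/12 = 29/108.
Numerically: ≈ 0.2685.
(Since a = 12 > μ = 3.2222, the bound 29/108 is < 1 and informative.)

P[X ≥ 12] ≤ 29/108 ≈ 0.2685.


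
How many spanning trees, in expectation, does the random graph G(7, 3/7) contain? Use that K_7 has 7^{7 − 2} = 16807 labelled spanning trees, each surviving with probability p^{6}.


K_7 has 7^{7 − 2} = 16807 labelled spanning trees.
For each such spanning tree H, let X_H = 1 if all 6 edges of H are present in G. Then P[X_H = 1] = p^{6} = (3/7)^{6} = 729/117649.
By linearity of expectation: E[X] = Σ_H E[X_H] = 16807 · p^{6} = 16807 · 729/117649 = 729/7.
Numerically: E[X] ≈ 104.1.

E[X] = 16807 · (3/7)^{6} = 729/7 ≈ 104.1.


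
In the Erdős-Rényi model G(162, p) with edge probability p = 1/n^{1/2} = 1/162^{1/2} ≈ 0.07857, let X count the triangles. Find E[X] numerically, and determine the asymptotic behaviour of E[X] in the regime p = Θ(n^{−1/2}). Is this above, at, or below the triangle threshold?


Number of potential triangles: C(162, 3) = 695520.
Each occurs with probability p³ ≈ (0.07857)³ ≈ 4.849841e-04.
By linearity: E[X] = C(162, 3)·p³ ≈ 695520 · 4.849841e-04 ≈ 337.3161.
Since α = 1/2 < 1, p = c/n^{1/2} ≫ 1/n is above the triangle threshold p ~ 1/n. Asymptotically E[X] ~ (c³/6)·n^{3(1−α)} = (1³/6)·n^{1.5} → ∞; triangles are abundant w.h.p.

E[X] ≈ 337.3161; in regime p = Θ(1/n^{1/2}) E[X] diverges (above the triangle threshold p ~ 1/n).


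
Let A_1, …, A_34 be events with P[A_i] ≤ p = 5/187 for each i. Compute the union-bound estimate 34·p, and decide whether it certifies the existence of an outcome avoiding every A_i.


Union bound: P[∪_{i=1}^{34} A_i] ≤ Σ_i P[A_i] ≤ 34·p = 34·(5/187) = 10/11.
Numerically: 10/11 ≈ 0.90909.
Is 10/11 < 1? YES.
Since P[∪ A_i] ≤ 10/11 < 1, the complement has P[∩ A_i^c] ≥ 1 − 10/11 = 1/11 > 0, so some outcome avoids every A_i.

34·p = 10/11 ≈ 0.90909; existence CERTIFIED by the union bound.


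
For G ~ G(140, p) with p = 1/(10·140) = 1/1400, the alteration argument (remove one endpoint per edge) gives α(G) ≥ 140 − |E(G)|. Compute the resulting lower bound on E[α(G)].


E[|E(G)|] = C(140, 2)·p = 9730 · (1/1400) = 139/20.
E[α(G)] ≥ n − E[|E(G)|] = 140 − 139/20 = 2661/20.
Numerically: ≈ 133.0500.
(This is only a lower bound; the true E[α(G)] may be larger.)

E[α(G)] ≥ 2661/20 ≈ 133.0500.


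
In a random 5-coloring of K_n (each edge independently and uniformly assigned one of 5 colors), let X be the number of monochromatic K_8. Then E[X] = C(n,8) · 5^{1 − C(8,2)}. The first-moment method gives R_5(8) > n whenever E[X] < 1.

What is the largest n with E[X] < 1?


We need C(n, 8) · 5^{1 − 28} < 1, i.e. C(n, 8) < 5^{28 − 1} = 7450580596923828125.
Check values of n near the boundary:
  n = 858: C(858, 8) = 7049584530256467771; 7049584530256467771 < 7450580596923828125? YES
  n = 859: C(859, 8) = 7115855595170747139; 7115855595170747139 < 7450580596923828125? YES
  n = 860: C(860, 8) = 7182671140665308145; 7182671140665308145 < 7450580596923828125? YES
  n = 861: C(861, 8) = 7250034996615275865; 7250034996615275865 < 7450580596923828125? YES
  n = 862: C(862, 8) = 7317951015318931845; 7317951015318931845 < 7450580596923828125? YES
  n = 863: C(863, 8) = 7386423071602617757; 7386423071602617757 < 7450580596923828125? YES
  n = 864: C(864, 8) = 7455455062926006708; 7455455062926006708 < 7450580596923828125? NO
  n = 865: C(865, 8) = 7525050909487743060; 7525050909487743060 < 7450580596923828125? NO
  n = 866: C(866, 8) = 7595214554331451620; 7595214554331451620 < 7450580596923828125? NO
The largest n with C(n, 8) < 7450580596923828125 is n = 863 (where E[X] = 7386423071602617757/7450580596923828125 ≈ 0.991389). Hence R_5(8) > 863, i.e. R_5(8) ≥ 864.

Largest n = 863; hence R_5(8) > 863.


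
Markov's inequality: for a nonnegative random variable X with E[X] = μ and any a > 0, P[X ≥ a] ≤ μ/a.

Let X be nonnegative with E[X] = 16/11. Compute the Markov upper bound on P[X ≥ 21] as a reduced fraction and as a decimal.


μ = E[X] = 16/11, a = 21.
Markov: P[X ≥ 21] ≤ μ/a = (16/11)/21 = 16/231.
Numerically: ≈ 0.0693.
(Since a = 21 > μ = 1.4545, the bound 16/231 is < 1 and informative.)

P[X ≥ 21] ≤ 16/231 ≈ 0.0693.


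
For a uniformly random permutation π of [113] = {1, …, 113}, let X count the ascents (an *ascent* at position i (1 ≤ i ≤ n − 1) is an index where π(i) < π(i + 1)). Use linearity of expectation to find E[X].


Write X = Σ X_I over i = 1, …, 112, with X_I the indicator of one ascent.
There are 112 indicators.
For each fixed i, the pair (π(i), π(i+1)) is a uniformly random ordered pair of distinct values from {1, …, 113}; by symmetry P[π(i) < π(i+1)] = 1/2.
By linearity: E[X] = 112 · (1/2) = (113 − 1) · (1/2) = 56 ≈ 56.000.

E[X] = 56 = 56.000.


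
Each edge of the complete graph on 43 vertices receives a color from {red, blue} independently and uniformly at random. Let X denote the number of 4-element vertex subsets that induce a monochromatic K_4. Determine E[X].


Let X = Σ_S X_S over the C(43, 4) = 123410 subsets S of size 4, where X_S = 1 if the K_4 on S is monochromatic.
For a fixed S, the K_4 on S has C(4, 2) = 6 edges. P[all 6 edges red] = (1/2)^6, and likewise for blue, so P[monochromatic] = 2·(1/2)^6 = 2^{1 − 6} = 1/32.
By linearity: E[X] = C(43, 4) · 2^{1 − 6} = 123410 · 1/32 = 61705/16.
Numerically: E[X] ≈ 3856.5625.

E[X] = C(43,4)·2^(1−C(4,2)) = 61705/16 ≈ 3856.5625.


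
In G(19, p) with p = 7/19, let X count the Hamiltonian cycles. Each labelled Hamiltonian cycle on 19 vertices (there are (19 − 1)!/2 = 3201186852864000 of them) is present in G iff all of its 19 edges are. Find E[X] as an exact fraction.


K_19 has (19 − 1)!/2 = 3201186852864000 labelled Hamiltonian cycles.
For each such Hamiltonian cycle H, let X_H = 1 if all 19 edges of H are present in G. Then P[X_H = 1] = p^{19} = (7/19)^{19} = 11398895185373143/1978419655660313589123979.
By linearity of expectation: E[X] = Σ_H E[X_H] = 3201186852864000 · p^{19} = 3201186852864000 · 11398895185373143/1978419655660313589123979 = 36489993404591253525678231552000/1978419655660313589123979.
Numerically: E[X] ≈ 1.84e+07.

E[X] = 3201186852864000 · (7/19)^{19} = 36489993404591253525678231552000/1978419655660313589123979 ≈ 1.84e+07.


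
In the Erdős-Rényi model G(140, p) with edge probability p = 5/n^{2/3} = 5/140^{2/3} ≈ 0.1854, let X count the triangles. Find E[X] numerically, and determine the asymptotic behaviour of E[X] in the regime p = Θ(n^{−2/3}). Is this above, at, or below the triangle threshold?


Number of potential triangles: C(140, 3) = 447580.
Each occurs with probability p³ ≈ (0.1854)³ ≈ 6.377551e-03.
By linearity: E[X] = C(140, 3)·p³ ≈ 447580 · 6.377551e-03 ≈ 2854.4643.
Since α = 2/3 < 1, p = c/n^{2/3} ≫ 1/n is above the triangle threshold p ~ 1/n. Asymptotically E[X] ~ (c³/6)·n^{3(1−α)} = (5³/6)·n^{1} → ∞; triangles are abundant w.h.p.

E[X] ≈ 2854.4643; in regime p = Θ(1/n^{2/3}) E[X] diverges (above the triangle threshold p ~ 1/n).


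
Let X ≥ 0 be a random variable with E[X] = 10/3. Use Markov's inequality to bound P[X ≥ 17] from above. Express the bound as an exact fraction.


μ = E[X] = 10/3, a = 17.
Markov: P[X ≥ 17] ≤ μ/a = (10/3)/17 = 10/51.
Numerically: ≈ 0.196078.
(Since a = 17 > μ = 3.333333, the bound 10/51 is < 1 and informative.)

P[X ≥ 17] ≤ 10/51 ≈ 0.196078.


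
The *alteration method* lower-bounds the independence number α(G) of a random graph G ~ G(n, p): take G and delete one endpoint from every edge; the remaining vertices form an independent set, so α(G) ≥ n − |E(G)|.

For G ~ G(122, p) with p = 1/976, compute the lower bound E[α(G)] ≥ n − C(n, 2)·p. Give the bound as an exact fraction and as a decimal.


E[|E(G)|] = C(122, 2)·p = 7381 · (1/976) = 121/16.
E[α(G)] ≥ n − E[|E(G)|] = 122 − 121/16 = 1831/16.
Numerically: ≈ 114.437500.
(This is only a lower bound; the true E[α(G)] may be larger.)

E[α(G)] ≥ 1831/16 ≈ 114.437500.


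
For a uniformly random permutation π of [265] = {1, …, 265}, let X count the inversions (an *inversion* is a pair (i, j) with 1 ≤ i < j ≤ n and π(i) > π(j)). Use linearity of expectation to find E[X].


Write X = Σ X_I over the C(265, 2) = 34980 pairs i < j, with X_I the indicator of one inversion.
There are 34980 indicators.
For each fixed pair i < j, the values π(i) and π(j) are two distinct elements of {1, …, 265} in uniformly random order; by symmetry P[π(i) > π(j)] = 1/2.
By linearity: E[X] = 34980 · (1/2) = C(265, 2) · (1/2) = 34980/2 = 17490 ≈ 17490.000000.

E[X] = 17490 = 17490.000000.


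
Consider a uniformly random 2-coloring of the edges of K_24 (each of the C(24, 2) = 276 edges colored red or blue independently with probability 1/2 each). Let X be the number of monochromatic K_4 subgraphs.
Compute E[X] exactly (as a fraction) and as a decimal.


Let X = Σ_S X_S over the C(24, 4) = 10626 subsets S of size 4, where X_S = 1 if the K_4 on S is monochromatic.
For a fixed S, the K_4 on S has C(4, 2) = 6 edges. P[all 6 edges red] = (1/2)^6, and likewise for blue, so P[monochromatic] = 2·(1/2)^6 = 2^{1 − 6} = 1/32.
By linearity: E[X] = C(24, 4) · 2^{1 − 6} = 10626 · 1/32 = 5313/16.
Numerically: E[X] ≈ 332.0625.

E[X] = C(24,4)·2^(1−C(4,2)) = 5313/16 ≈ 332.0625.


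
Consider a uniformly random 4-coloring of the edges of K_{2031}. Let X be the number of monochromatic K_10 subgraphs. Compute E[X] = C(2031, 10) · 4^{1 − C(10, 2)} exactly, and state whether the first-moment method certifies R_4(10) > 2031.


E[X] = C(2031, 10) · 4^{1 − 45} = 321883478221675085423322615 · 4^{−44} = 321883478221675085423322615/309485009821345068724781056.
As a reduced fraction: E[X] = 321883478221675085423322615/309485009821345068724781056 ≈ 1.04006.
Is E[X] < 1? NO.
Since E[X] ≥ 1, the first-moment bound is inconclusive at n = 2031; it does NOT by itself certify R_4(10) > 2031.

E[X] = 321883478221675085423322615/309485009821345068724781056 ≈ 1.04006; E[X] ≥ 1; first-moment method inconclusive here.


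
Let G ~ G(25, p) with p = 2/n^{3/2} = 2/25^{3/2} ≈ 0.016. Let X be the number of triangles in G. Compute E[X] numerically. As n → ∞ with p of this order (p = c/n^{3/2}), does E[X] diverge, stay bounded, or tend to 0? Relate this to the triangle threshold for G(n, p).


Number of potential triangles: C(25, 3) = 2300.
Each occurs with probability p³ ≈ (0.016)³ ≈ 4.096000e-06.
By linearity: E[X] = C(25, 3)·p³ ≈ 2300 · 4.096000e-06 ≈ 0.0094.
Since α = 3/2 > 1, p = c/n^{3/2} = o(1/n) is below the triangle threshold p ~ 1/n. Asymptotically E[X] ~ (c³/6)·n^{3(1−α)} = (2³/6)·n^{-1.5} → 0, so by Markov's inequality G has no triangles w.h.p.

E[X] ≈ 0.0094; in regime p = Θ(1/n^{3/2}) E[X] tends to 0 (below the triangle threshold p ~ 1/n).


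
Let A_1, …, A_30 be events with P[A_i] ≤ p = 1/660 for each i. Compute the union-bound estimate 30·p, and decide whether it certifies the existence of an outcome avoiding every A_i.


Union bound: P[∪_{i=1}^{30} A_i] ≤ Σ_i P[A_i] ≤ 30·p = 30·(1/660) = 1/22.
Numerically: 1/22 ≈ 0.0454545.
Is 1/22 < 1? YES.
Since P[∪ A_i] ≤ 1/22 < 1, the complement has P[∩ A_i^c] ≥ 1 − 1/22 = 21/22 > 0, so some outcome avoids every A_i.

30·p = 1/22 ≈ 0.0454545; existence CERTIFIED by the union bound.


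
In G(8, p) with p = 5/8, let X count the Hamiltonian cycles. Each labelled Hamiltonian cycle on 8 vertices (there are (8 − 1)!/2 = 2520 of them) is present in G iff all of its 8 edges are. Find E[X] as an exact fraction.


K_8 has (8 − 1)!/2 = 2520 labelled Hamiltonian cycles.
For each such Hamiltonian cycle H, let X_H = 1 if all 8 edges of H are present in G. Then P[X_H = 1] = p^{8} = (5/8)^{8} = 390625/16777216.
By linearity: E[X] = Σ_H E[X_H] = 2520 · p^{8} = 2520 · 390625/16777216 = 123046875/2097152.
Numerically: E[X] ≈ 58.6733.

E[X] = 2520 · (5/8)^{8} = 123046875/2097152 ≈ 58.6733.


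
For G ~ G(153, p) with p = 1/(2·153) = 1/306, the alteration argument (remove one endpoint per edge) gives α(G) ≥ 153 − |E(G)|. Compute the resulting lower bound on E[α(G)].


E[|E(G)|] = C(153, 2)·p = 11628 · (1/306) = 38.
E[α(G)] ≥ n − E[|E(G)|] = 153 − 38 = 115.
Numerically: ≈ 115.000000.
(This is only a lower bound; the true E[α(G)] may be larger.)

E[α(G)] ≥ 115 ≈ 115.000000.


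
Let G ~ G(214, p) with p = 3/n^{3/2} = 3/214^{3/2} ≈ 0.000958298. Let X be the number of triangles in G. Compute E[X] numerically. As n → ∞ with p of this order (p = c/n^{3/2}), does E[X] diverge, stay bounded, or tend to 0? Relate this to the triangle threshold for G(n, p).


Number of potential triangles: C(214, 3) = 1610564.
Each occurs with probability p³ ≈ (0.000958298)³ ≈ 8.80038727e-10.
By linearity: E[X] = C(214, 3)·p³ ≈ 1610564 · 8.80038727e-10 ≈ 0.001417.
Since α = 3/2 > 1, p = c/n^{3/2} = o(1/n) is below the triangle threshold p ~ 1/n. Asymptotically E[X] ~ (c³/6)·n^{3(1−α)} = (3³/6)·n^{-1.5} → 0, so by Markov's inequality G has no triangles w.h.p.

E[X] ≈ 0.001417; in regime p = Θ(1/n^{3/2}) E[X] tends to 0 (below the triangle threshold p ~ 1/n).


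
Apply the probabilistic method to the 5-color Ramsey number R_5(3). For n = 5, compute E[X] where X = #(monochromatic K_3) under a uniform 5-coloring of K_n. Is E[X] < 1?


E[X] = C(5, 3) · 5^{1 − 3} = 10 · 5^{−2} = 10/25.
As a reduced fraction: E[X] = 2/5 ≈ 0.4000000.
Is E[X] < 1? YES.
Since E[X] < 1, there exists a 5-coloring of K_{5} with no monochromatic K_3; hence R_5(3) > 5.

E[X] = 2/5 ≈ 0.4000000; E[X] < 1, so R_5(3) > 5.


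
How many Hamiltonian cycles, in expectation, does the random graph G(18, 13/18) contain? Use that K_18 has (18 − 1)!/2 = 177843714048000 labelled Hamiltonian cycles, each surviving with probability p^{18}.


K_18 has (18 − 1)!/2 = 177843714048000 labelled Hamiltonian cycles.
For each such Hamiltonian cycle H, let X_H = 1 if all 18 edges of H are present in G. Then P[X_H = 1] = p^{18} = (13/18)^{18} = 112455406951957393129/39346408075296537575424.
Summing the indicators: E[X] = Σ_H E[X_H] = 177843714048000 · p^{18} = 177843714048000 · 112455406951957393129/39346408075296537575424 = 1674446952588776589016668875/3294258113514384.
Numerically: E[X] ≈ 5.08293e+11.

E[X] = 177843714048000 · (13/18)^{18} = 1674446952588776589016668875/3294258113514384 ≈ 5.08293e+11.


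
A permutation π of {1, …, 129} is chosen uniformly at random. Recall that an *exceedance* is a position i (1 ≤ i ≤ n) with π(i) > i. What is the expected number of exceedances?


Write X = Σ_{i=1}^{129} X_i, where X_i = 1_{π(i) > i}.
For each fixed i, π(i) is uniform over {1, …, 129} (marginal of a uniform permutation), so P[π(i) > i] = (n − i)/n. Summing: Σ_{i=1}^{129} (n − i)/n = (0 + 1 + … + 128)/129 = 129(129 − 1)/(2·129) = (129 − 1)/2.
Hence E[X] = Σ_{i=1}^{129} (129 − i)/129 = 64 ≈ 64.000000.

E[X] = 64 = 64.000000.


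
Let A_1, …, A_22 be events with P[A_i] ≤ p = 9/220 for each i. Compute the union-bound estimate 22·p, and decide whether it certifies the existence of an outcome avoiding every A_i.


Union bound: P[∪_{i=1}^{22} A_i] ≤ Σ_i P[A_i] ≤ 22·p = 22·(9/220) = 9/10.
Numerically: 9/10 ≈ 0.9000.
Is 9/10 < 1? YES.
Since P[∪ A_i] ≤ 9/10 < 1, the complement has P[∩ A_i^c] ≥ 1 − 9/10 = 1/10 > 0, so some outcome avoids every A_i.

22·p = 9/10 ≈ 0.9000; existence CERTIFIED by the union bound.


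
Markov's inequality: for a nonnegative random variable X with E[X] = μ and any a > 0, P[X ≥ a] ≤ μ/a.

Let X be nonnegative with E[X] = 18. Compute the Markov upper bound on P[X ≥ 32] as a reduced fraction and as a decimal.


μ = E[X] = 18, a = 32.
Markov: P[X ≥ 32] ≤ μ/a = (18)/32 = 9/16.
Numerically: ≈ 0.562.
(Since a = 32 > μ = 18.000, the bound 9/16 is < 1 and informative.)

P[X ≥ 32] ≤ 9/16 ≈ 0.562.


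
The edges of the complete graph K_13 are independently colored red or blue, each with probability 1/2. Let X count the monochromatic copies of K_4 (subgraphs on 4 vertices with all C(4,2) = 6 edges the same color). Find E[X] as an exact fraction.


Let X = Σ_S X_S over the C(13, 4) = 715 subsets S of size 4, where X_S = 1 if the K_4 on S is monochromatic.
For a fixed S, the K_4 on S has C(4, 2) = 6 edges. P[all 6 edges red] = (1/2)^6, and likewise for blue, so P[monochromatic] = 2·(1/2)^6 = 2^{1 − 6} = 1/32.
Summing: E[X] = C(13, 4) · 2^{1 − 6} = 715 · 1/32 = 715/32.
Numerically: E[X] ≈ 22.344.

E[X] = C(13,4)·2^(1−C(4,2)) = 715/32 ≈ 22.344.


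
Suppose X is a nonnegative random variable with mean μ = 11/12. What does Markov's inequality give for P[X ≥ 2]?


μ = E[X] = 11/12, a = 2.
Markov: P[X ≥ 2] ≤ μ/a = (11/12)/2 = 11/24.
Numerically: ≈ 0.458.
(Since a = 2 > μ = 0.917, the bound 11/24 is < 1 and informative.)

P[X ≥ 2] ≤ 11/24 ≈ 0.458.


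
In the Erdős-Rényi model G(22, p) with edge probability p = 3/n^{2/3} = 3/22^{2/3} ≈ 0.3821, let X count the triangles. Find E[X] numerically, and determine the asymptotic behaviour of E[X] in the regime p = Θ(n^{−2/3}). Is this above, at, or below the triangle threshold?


Number of potential triangles: C(22, 3) = 1540.
Each occurs with probability p³ ≈ (0.3821)³ ≈ 5.5785124e-02.
By linearity: E[X] = C(22, 3)·p³ ≈ 1540 · 5.5785124e-02 ≈ 85.90909.
Since α = 2/3 < 1, p = c/n^{2/3} ≫ 1/n is above the triangle threshold p ~ 1/n. Asymptotically E[X] ~ (c³/6)·n^{3(1−α)} = (3³/6)·n^{1} → ∞; triangles are abundant w.h.p.

E[X] ≈ 85.90909; in regime p = Θ(1/n^{2/3}) E[X] diverges (above the triangle threshold p ~ 1/n).


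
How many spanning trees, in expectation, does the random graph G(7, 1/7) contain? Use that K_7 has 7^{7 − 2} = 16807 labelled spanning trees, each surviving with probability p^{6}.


K_7 has 7^{7 − 2} = 16807 labelled spanning trees.
For each such spanning tree H, let X_H = 1 if all 6 edges of H are present in G. Then P[X_H = 1] = p^{6} = (1/7)^{6} = 1/117649.
By linearity of expectation: E[X] = Σ_H E[X_H] = 16807 · p^{6} = 16807 · 1/117649 = 1/7.
Numerically: E[X] ≈ 0.14286.

E[X] = 16807 · (1/7)^{6} = 1/7 ≈ 0.14286.


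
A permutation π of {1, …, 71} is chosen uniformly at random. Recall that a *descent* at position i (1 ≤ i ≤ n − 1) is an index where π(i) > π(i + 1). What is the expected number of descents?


Write X = Σ X_I over i = 1, …, 70, with X_I the indicator of one descent.
There are 70 indicators.
For each fixed i, the pair (π(i), π(i+1)) is a uniformly random ordered pair of distinct values from {1, …, 71}; by symmetry P[π(i) > π(i+1)] = 1/2.
By linearity: E[X] = 70 · (1/2) = (71 − 1) · (1/2) = 35 ≈ 35.0000.

E[X] = 35 = 35.0000.


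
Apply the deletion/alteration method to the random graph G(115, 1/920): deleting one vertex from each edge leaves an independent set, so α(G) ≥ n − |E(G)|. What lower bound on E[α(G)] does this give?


E[|E(G)|] = C(115, 2)·p = 6555 · (1/920) = 57/8.
E[α(G)] ≥ n − E[|E(G)|] = 115 − 57/8 = 863/8.
Numerically: ≈ 107.875.
(This is only a lower bound; the true E[α(G)] may be larger.)

E[α(G)] ≥ 863/8 ≈ 107.875.


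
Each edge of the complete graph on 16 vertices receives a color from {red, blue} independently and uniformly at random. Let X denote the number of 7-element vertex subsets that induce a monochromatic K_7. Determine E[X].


Let X = Σ_S X_S over the C(16, 7) = 11440 subsets S of size 7, where X_S = 1 if the K_7 on S is monochromatic.
For a fixed S, the K_7 on S has C(7, 2) = 21 edges. P[all 21 edges red] = (1/2)^21, and likewise for blue, so P[monochromatic] = 2·(1/2)^21 = 2^{1 − 21} = 1/1048576.
By linearity of expectation: E[X] = C(16, 7) · 2^{1 − 21} = 11440 · 1/1048576 = 715/65536.
Numerically: E[X] ≈ 0.0109.

E[X] = C(16,7)·2^(1−C(7,2)) = 715/65536 ≈ 0.0109.


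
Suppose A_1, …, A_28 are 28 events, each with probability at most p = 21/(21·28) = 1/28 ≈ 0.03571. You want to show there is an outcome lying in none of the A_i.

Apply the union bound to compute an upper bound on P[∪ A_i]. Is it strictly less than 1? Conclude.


Union bound: P[∪_{i=1}^{28} A_i] ≤ Σ_i P[A_i] ≤ 28·p = 28·(1/28) = 1.
Numerically: 1 ≈ 1.00000.
Is 1 < 1? NO.
Since the bound 1 is ≥ 1, the union bound is uninformative here; it does NOT by itself certify existence.

28·p = 1 ≈ 1.00000; existence NOT certified by the union bound.


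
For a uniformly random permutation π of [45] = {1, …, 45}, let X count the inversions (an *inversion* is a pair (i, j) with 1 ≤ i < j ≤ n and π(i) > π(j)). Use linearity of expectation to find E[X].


Write X = Σ X_I over the C(45, 2) = 990 pairs i < j, with X_I the indicator of one inversion.
There are 990 indicators.
For each fixed pair i < j, the values π(i) and π(j) are two distinct elements of {1, …, 45} in uniformly random order; by symmetry P[π(i) > π(j)] = 1/2.
By linearity: E[X] = 990 · (1/2) = C(45, 2) · (1/2) = 990/2 = 495 ≈ 495.0000.

E[X] = 495 = 495.0000.


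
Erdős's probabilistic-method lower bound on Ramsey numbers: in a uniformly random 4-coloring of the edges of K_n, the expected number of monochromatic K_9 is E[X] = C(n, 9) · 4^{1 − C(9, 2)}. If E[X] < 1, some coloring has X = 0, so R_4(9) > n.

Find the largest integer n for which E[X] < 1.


We need C(n, 9) · 4^{1 − 36} < 1, i.e. C(n, 9) < 4^{36 − 1} = 1180591620717411303424.
Check values of n near the boundary:
  n = 910: C(910, 9) = 1133378248346922788210; 1133378248346922788210 < 1180591620717411303424? YES
  n = 911: C(911, 9) = 1144686900492291197405; 1144686900492291197405 < 1180591620717411303424? YES
  n = 912: C(912, 9) = 1156095740032081475120; 1156095740032081475120 < 1180591620717411303424? YES
  n = 913: C(913, 9) = 1167605542753639808390; 1167605542753639808390 < 1180591620717411303424? YES
  n = 914: C(914, 9) = 1179217089587653905932; 1179217089587653905932 < 1180591620717411303424? YES
  n = 915: C(915, 9) = 1190931166636537885130; 1190931166636537885130 < 1180591620717411303424? NO
  n = 916: C(916, 9) = 1202748565202942340440; 1202748565202942340440 < 1180591620717411303424? NO
  n = 917: C(917, 9) = 1214670081818390006810; 1214670081818390006810 < 1180591620717411303424? NO
The largest n with C(n, 9) < 1180591620717411303424 is n = 914 (where E[X] = 294804272396913476483/295147905179352825856 ≈ 0.99884). Hence R_4(9) > 914, i.e. R_4(9) ≥ 915.

Largest n = 914; hence R_4(9) > 914.


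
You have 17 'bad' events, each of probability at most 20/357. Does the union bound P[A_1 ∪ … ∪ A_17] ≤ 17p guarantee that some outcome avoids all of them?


Union bound: P[∪_{i=1}^{17} A_i] ≤ Σ_i P[A_i] ≤ 17·p = 17·(20/357) = 20/21.
Numerically: 20/21 ≈ 0.9523810.
Is 20/21 < 1? YES.
Since P[∪ A_i] ≤ 20/21 < 1, the complement has P[∩ A_i^c] ≥ 1 − 20/21 = 1/21 > 0, so some outcome avoids every A_i.

17·p = 20/21 ≈ 0.9523810; existence CERTIFIED by the union bound.


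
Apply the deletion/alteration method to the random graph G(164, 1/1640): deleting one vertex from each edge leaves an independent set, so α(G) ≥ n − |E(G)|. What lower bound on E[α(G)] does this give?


E[|E(G)|] = C(164, 2)·p = 13366 · (1/1640) = 163/20.
E[α(G)] ≥ n − E[|E(G)|] = 164 − 163/20 = 3117/20.
Numerically: ≈ 155.8500.
(This is only a lower bound; the true E[α(G)] may be larger.)

E[α(G)] ≥ 3117/20 ≈ 155.8500.


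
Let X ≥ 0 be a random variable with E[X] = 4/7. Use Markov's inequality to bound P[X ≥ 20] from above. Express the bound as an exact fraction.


μ = E[X] = 4/7, a = 20.
Markov: P[X ≥ 20] ≤ μ/a = (4/7)/20 = 1/35.
Numerically: ≈ 0.0286.
(Since a = 20 > μ = 0.5714, the bound 1/35 is < 1 and informative.)

P[X ≥ 20] ≤ 1/35 ≈ 0.0286.


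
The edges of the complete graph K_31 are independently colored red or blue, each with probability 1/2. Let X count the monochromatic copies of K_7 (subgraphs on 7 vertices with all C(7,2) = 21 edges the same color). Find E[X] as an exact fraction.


Let X = Σ_S X_S over the C(31, 7) = 2629575 subsets S of size 7, where X_S = 1 if the K_7 on S is monochromatic.
For a fixed S, the K_7 on S has C(7, 2) = 21 edges. P[all 21 edges red] = (1/2)^21, and likewise for blue, so P[monochromatic] = 2·(1/2)^21 = 2^{1 − 21} = 1/1048576.
By linearity of expectation: E[X] = C(31, 7) · 2^{1 − 21} = 2629575 · 1/1048576 = 2629575/1048576.
Numerically: E[X] ≈ 2.508.

E[X] = C(31,7)·2^(1−C(7,2)) = 2629575/1048576 ≈ 2.508.


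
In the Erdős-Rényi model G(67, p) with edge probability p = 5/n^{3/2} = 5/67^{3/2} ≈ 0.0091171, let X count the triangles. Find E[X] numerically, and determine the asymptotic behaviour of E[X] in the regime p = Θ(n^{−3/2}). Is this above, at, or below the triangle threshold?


Number of potential triangles: C(67, 3) = 47905.
Each occurs with probability p³ ≈ (0.0091171)³ ≈ 7.5783280e-07.
By linearity: E[X] = C(67, 3)·p³ ≈ 47905 · 7.5783280e-07 ≈ 0.03630.
Since α = 3/2 > 1, p = c/n^{3/2} = o(1/n) is below the triangle threshold p ~ 1/n. Asymptotically E[X] ~ (c³/6)·n^{3(1−α)} = (5³/6)·n^{-1.5} → 0, so by Markov's inequality G has no triangles w.h.p.

E[X] ≈ 0.03630; in regime p = Θ(1/n^{3/2}) E[X] tends to 0 (below the triangle threshold p ~ 1/n).


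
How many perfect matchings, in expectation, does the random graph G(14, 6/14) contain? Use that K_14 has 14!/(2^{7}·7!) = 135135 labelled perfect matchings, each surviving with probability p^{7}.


K_14 has 14!/(2^{7}·7!) = 135135 labelled perfect matchings.
For each such perfect matching H, let X_H = 1 if all 7 edges of H are present in G. Then P[X_H = 1] = p^{7} = (3/7)^{7} = 2187/823543.
Summing the indicators: E[X] = Σ_H E[X_H] = 135135 · p^{7} = 135135 · 2187/823543 = 42220035/117649.
Numerically: E[X] ≈ 359.

E[X] = 135135 · (3/7)^{7} = 42220035/117649 ≈ 359.


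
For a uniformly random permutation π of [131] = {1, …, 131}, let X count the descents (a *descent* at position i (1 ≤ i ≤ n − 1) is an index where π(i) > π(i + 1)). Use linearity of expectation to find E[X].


Write X = Σ X_I over i = 1, …, 130, with X_I the indicator of one descent.
There are 130 indicators.
For each fixed i, the pair (π(i), π(i+1)) is a uniformly random ordered pair of distinct values from {1, …, 131}; by symmetry P[π(i) > π(i+1)] = 1/2.
By linearity: E[X] = 130 · (1/2) = (131 − 1) · (1/2) = 65 ≈ 65.000.

E[X] = 65 = 65.000.


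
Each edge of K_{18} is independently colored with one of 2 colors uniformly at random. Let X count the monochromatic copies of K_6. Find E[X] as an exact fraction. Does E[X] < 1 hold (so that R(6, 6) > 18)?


E[X] = C(18, 6) · 2^{1 − 15} = 18564 · 2^{−14} = 18564/16384.
As a reduced fraction: E[X] = 4641/4096 ≈ 1.1330566.
Is E[X] < 1? NO.
Since E[X] ≥ 1, the first-moment bound is inconclusive at n = 18; it does NOT by itself certify R(6, 6) > 18.

E[X] = 4641/4096 ≈ 1.1330566; E[X] ≥ 1; first-moment method inconclusive here.


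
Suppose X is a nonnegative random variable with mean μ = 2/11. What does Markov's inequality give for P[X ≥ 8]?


μ = E[X] = 2/11, a = 8.
Markov: P[X ≥ 8] ≤ μ/a = (2/11)/8 = 1/44.
Numerically: ≈ 0.02273.
(Since a = 8 > μ = 0.18182, the bound 1/44 is < 1 and informative.)

P[X ≥ 8] ≤ 1/44 ≈ 0.02273.


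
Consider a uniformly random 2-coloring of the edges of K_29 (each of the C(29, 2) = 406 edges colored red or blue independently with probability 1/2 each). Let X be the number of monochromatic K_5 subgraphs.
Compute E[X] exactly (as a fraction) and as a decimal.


Let X = Σ_S X_S over the C(29, 5) = 118755 subsets S of size 5, where X_S = 1 if the K_5 on S is monochromatic.
For a fixed S, the K_5 on S has C(5, 2) = 10 edges. P[all 10 edges red] = (1/2)^10, and likewise for blue, so P[monochromatic] = 2·(1/2)^10 = 2^{1 − 10} = 1/512.
Summing: E[X] = C(29, 5) · 2^{1 − 10} = 118755 · 1/512 = 118755/512.
Numerically: E[X] ≈ 231.943359.

E[X] = C(29,5)·2^(1−C(5,2)) = 118755/512 ≈ 231.943359.


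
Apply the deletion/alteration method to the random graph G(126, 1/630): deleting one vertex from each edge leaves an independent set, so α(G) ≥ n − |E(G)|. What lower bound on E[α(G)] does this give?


E[|E(G)|] = C(126, 2)·p = 7875 · (1/630) = 25/2.
E[α(G)] ≥ n − E[|E(G)|] = 126 − 25/2 = 227/2.
Numerically: ≈ 113.5000.
(This is only a lower bound; the true E[α(G)] may be larger.)

E[α(G)] ≥ 227/2 ≈ 113.5000.


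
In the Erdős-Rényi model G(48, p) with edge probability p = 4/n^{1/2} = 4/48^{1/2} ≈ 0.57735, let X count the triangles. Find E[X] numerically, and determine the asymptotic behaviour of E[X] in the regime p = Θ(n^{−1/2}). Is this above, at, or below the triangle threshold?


Number of potential triangles: C(48, 3) = 17296.
Each occurs with probability p³ ≈ (0.57735)³ ≈ 1.9245009e-01.
By linearity: E[X] = C(48, 3)·p³ ≈ 17296 · 1.9245009e-01 ≈ 3328.61675.
Since α = 1/2 < 1, p = c/n^{1/2} ≫ 1/n is above the triangle threshold p ~ 1/n. Asymptotically E[X] ~ (c³/6)·n^{3(1−α)} = (4³/6)·n^{1.5} → ∞; triangles are abundant w.h.p.

E[X] ≈ 3328.61675; in regime p = Θ(1/n^{1/2}) E[X] diverges (above the triangle threshold p ~ 1/n).


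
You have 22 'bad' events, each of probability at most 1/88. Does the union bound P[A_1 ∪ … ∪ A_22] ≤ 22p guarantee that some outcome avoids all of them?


Union bound: P[∪_{i=1}^{22} A_i] ≤ Σ_i P[A_i] ≤ 22·p = 22·(1/88) = 1/4.
Numerically: 1/4 ≈ 0.250000.
Is 1/4 < 1? YES.
Since P[∪ A_i] ≤ 1/4 < 1, the complement has P[∩ A_i^c] ≥ 1 − 1/4 = 3/4 > 0, so some outcome avoids every A_i.

22·p = 1/4 ≈ 0.250000; existence CERTIFIED by the union bound.


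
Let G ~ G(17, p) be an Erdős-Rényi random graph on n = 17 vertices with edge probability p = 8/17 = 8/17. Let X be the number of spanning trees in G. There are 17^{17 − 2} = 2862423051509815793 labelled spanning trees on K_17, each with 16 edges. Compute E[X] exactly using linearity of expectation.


K_17 has 17^{17 − 2} = 2862423051509815793 labelled spanning trees.
For each such spanning tree H, let X_H = 1 if all 16 edges of H are present in G. Then P[X_H = 1] = p^{16} = (8/17)^{16} = 281474976710656/48661191875666868481.
Summing the indicators: E[X] = Σ_H E[X_H] = 2862423051509815793 · p^{16} = 2862423051509815793 · 281474976710656/48661191875666868481 = 281474976710656/17.
Numerically: E[X] ≈ 1.66e+13.

E[X] = 2862423051509815793 · (8/17)^{16} = 281474976710656/17 ≈ 1.66e+13.
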